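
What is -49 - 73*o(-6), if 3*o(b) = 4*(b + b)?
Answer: 1119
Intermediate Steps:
o(b) = 8*b/3 (o(b) = (4*(b + b))/3 = (4*(2*b))/3 = (8*b)/3 = 8*b/3)
-49 - 73*o(-6) = -49 - 584*(-6)/3 = -49 - 73*(-16) = -49 + 1168 = 1119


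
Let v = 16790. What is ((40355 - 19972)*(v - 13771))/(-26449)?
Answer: -61536277/26449 ≈ -2326.6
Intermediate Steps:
((40355 - 19972)*(v - 13771))/(-26449) = ((40355 - 19972)*(16790 - 13771))/(-26449) = (20383*3019)*(-1/26449) = 61536277*(-1/26449) = -61536277/26449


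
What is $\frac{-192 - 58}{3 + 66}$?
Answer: $- \frac{250}{69} \approx -3.6232$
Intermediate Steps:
$\frac{-192 - 58}{3 + 66} = - \frac{250}{69}$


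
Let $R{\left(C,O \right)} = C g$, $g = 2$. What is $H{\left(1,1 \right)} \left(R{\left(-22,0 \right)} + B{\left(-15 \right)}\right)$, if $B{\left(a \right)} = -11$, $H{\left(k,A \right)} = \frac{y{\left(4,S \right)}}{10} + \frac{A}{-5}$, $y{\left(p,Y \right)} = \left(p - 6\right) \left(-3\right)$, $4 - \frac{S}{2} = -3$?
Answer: $-22$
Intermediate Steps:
$S = 14$ ($S = 8 - -6 = 8 + 6 = 14$)
$R{\left(C,O \right)} = 2 C$ ($R{\left(C,O \right)} = C 2 = 2 C$)
$y{\left(p,Y \right)} = 18 - 3 p$ ($y{\left(p,Y \right)} = \left(p - 6\right) \left(-3\right) = \left(-6 + p\right) \left(-3\right) = 18 - 3 p$)
$H{\left(k,A \right)} = \frac{3}{5} - \frac{A}{5}$ ($H{\left(k,A \right)} = \frac{18 - 12}{10} + \frac{A}{-5} = \left(18 - 12\right) \frac{1}{10} + A \left(- \frac{1}{5}\right) = 6 \cdot \frac{1}{10} - \frac{A}{5} = \frac{3}{5} - \frac{A}{5}$)
$H{\left(1,1 \right)} \left(R{\left(-22,0 \right)} + B{\left(-15 \right)}\right) = \left(\frac{3}{5} - \frac{1}{5}\right) \left(2 \left(-22\right) - 11\right) = \left(\frac{3}{5} - \frac{1}{5}\right) \left(-44 - 11\right) = \frac{2}{5} \left(-55\right) = -22$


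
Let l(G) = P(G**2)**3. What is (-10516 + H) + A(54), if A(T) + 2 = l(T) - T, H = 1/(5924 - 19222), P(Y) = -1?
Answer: -140599755/13298 ≈ -10573.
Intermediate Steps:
l(G) = -1 (l(G) = (-1)**3 = -1)
H = -1/13298 (H = 1/(-13298) = -1/13298 ≈ -7.5199e-5)
A(T) = -3 - T (A(T) = -2 + (-1 - T) = -3 - T)
(-10516 + H) + A(54) = (-10516 - 1/13298) + (-3 - 1*54) = -139841769/13298 + (-3 - 54) = -139841769/13298 - 57 = -140599755/13298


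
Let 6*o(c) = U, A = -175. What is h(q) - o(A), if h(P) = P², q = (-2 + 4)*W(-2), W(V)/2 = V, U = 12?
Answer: 62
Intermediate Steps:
o(c) = 2 (o(c) = (⅙)*12 = 2)
W(V) = 2*V
q = -8 (q = (-2 + 4)*(2*(-2)) = 2*(-4) = -8)
h(q) - o(A) = (-8)² - 1*2 = 64 - 2 = 62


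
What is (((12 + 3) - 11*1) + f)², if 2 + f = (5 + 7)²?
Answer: 21316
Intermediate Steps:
f = 142 (f = -2 + (5 + 7)² = -2 + 12² = -2 + 144 = 142)
(((12 + 3) - 11*1) + f)² = (((12 + 3) - 11*1) + 142)² = ((15 - 11) + 142)² = (4 + 142)² = 146² = 21316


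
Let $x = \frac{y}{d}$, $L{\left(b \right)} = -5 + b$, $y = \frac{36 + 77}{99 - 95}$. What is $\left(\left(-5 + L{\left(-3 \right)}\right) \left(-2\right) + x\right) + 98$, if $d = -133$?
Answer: $\frac{65855}{532} \approx 123.79$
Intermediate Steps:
$y = \frac{113}{4} \approx 28.25$
$x = - \frac{113}{532}$ ($x = \frac{113}{4 \left(-133\right)} = \frac{113}{4} \left(- \frac{1}{133}\right) = - \frac{113}{532} \approx -0.21241$)
$\left(\left(-5 + L{\left(-3 \right)}\right) \left(-2\right) + x\right) + 98 = \left(\left(-5 - 8\right) \left(-2\right) - \frac{113}{532}\right) + 98 = \left(\left(-13\right) \left(-2\right) - \frac{113}{532}\right) + 98 = \left(26 - \frac{113}{532}\right) + 98 = \frac{13719}{532} + 98 = \frac{65855}{532}$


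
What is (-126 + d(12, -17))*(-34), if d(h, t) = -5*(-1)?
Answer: 4114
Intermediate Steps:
d(h, t) = 5
(-126 + d(12, -17))*(-34) = (-126 + 5)*(-34) = -121*(-34) = 4114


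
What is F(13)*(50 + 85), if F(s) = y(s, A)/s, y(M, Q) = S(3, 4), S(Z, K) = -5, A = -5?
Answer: -675/13 ≈ -51.923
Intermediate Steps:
y(M, Q) = -5
F(s) = -5/s
F(13)*(50 + 85) = (-5/13)*(50 + 85) = -5*1/13*135 = -5/13*135 = -675/13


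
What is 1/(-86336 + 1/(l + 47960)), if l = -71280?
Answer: -23320/2013355521 ≈ -1.1583e-5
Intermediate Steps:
1/(-86336 + 1/(l + 47960)) = 1/(-86336 + 1/(-71280 + 47960)) = 1/(-86336 + 1/(-23320)) = 1/(-86336 - 1/23320) = 1/(-2013355521/23320) = -23320/2013355521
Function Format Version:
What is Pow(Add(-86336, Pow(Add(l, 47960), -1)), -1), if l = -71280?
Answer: Rational(-23320, 2013355521) ≈ -1.1583e-5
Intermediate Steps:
Pow(Add(-86336, Pow(Add(l, 47960), -1)), -1) = Pow(Add(-86336, Pow(Add(-71280, 47960), -1)), -1) = Pow(Add(-86336, Pow(-23320, -1)), -1) = Pow(Add(-86336, Rational(-1, 23320)), -1) = Pow(Rational(-2013355521, 23320), -1) = Rational(-23320, 2013355521)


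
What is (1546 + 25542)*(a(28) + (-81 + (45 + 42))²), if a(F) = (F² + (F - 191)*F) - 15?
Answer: -101823792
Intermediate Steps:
a(F) = -15 + F² + F*(-191 + F) (a(F) = (F² + (-191 + F)*F) - 15 = (F² + F*(-191 + F)) - 15 = -15 + F² + F*(-191 + F))
(1546 + 25542)*(a(28) + (-81 + (45 + 42))²) = (1546 + 25542)*((-15 - 191*28 + 2*28²) + (-81 + (45 + 42))²) = 27088*((-15 - 5348 + 2*784) + (-81 + 87)²) = 27088*((-15 - 5348 + 1568) + 6²) = 27088*(-3795 + 36) = 27088*(-3759) = -101823792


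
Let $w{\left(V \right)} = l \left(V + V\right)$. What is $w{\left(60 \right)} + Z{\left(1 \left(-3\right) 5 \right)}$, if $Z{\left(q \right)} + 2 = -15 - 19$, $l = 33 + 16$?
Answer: $5844$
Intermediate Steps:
$l = 49$
$Z{\left(q \right)} = -36$ ($Z{\left(q \right)} = -2 - 34 = -36$)
$w{\left(V \right)} = 98 V$ ($w{\left(V \right)} = 49 \left(V + V\right) = 49 \cdot 2 V = 98 V$)
$w{\left(60 \right)} + Z{\left(1 \left(-3\right) 5 \right)} = 98 \cdot 60 - 36 = 5880 - 36 = 5844$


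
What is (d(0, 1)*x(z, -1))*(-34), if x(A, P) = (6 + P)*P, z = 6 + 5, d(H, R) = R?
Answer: 170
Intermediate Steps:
z = 11
x(A, P) = P*(6 + P)
(d(0, 1)*x(z, -1))*(-34) = (1*(-(6 - 1)))*(-34) = (1*(-1*5))*(-34) = (1*(-5))*(-34) = -5*(-34) = 170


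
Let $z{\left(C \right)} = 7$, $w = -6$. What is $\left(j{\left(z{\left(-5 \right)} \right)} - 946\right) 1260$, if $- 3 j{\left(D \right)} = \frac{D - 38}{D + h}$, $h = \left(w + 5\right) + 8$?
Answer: $-1191030$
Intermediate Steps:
$h = 7$ ($h = \left(-6 + 5\right) + 8 = -1 + 8 = 7$)
$j{\left(D \right)} = - \frac{-38 + D}{3 \left(7 + D\right)}$ ($j{\left(D \right)} = - \frac{\left(D - 38\right) \frac{1}{D + 7}}{3} = - \frac{\left(-38 + D\right) \frac{1}{7 + D}}{3} = - \frac{\frac{1}{7 + D} \left(-38 + D\right)}{3} = - \frac{-38 + D}{3 \left(7 + D\right)}$)
$\left(j{\left(z{\left(-5 \right)} \right)} - 946\right) 1260 = \left(\frac{38 - 7}{3 \left(7 + 7\right)} - 946\right) 1260 = \left(\frac{38 - 7}{3 \cdot 14} - 946\right) 1260 = \left(\frac{1}{3} \cdot \frac{1}{14} \cdot 31 - 946\right) 1260 = \left(\frac{31}{42} - 946\right) 1260 = \left(- \frac{39701}{42}\right) 1260 = -1191030$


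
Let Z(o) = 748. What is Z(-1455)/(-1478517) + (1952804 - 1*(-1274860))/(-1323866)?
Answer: -2386573173028/978679193361 ≈ -2.4386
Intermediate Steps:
Z(-1455)/(-1478517) + (1952804 - 1*(-1274860))/(-1323866) = 748/(-1478517) + (1952804 - 1*(-1274860))/(-1323866) = 748*(-1/1478517) + (1952804 + 1274860)*(-1/1323866) = -748/1478517 + 3227664*(-1/1323866) = -748/1478517 - 1613832/661933 = -2386573173028/978679193361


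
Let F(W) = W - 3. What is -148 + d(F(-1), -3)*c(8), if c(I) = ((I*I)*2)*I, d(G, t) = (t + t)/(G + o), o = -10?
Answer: 2036/7 ≈ 290.86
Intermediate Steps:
F(W) = -3 + W
d(G, t) = 2*t/(-10 + G) (d(G, t) = (t + t)/(G - 10) = (2*t)/(-10 + G) = 2*t/(-10 + G))
c(I) = 2*I**3 (c(I) = (I**2*2)*I = (2*I**2)*I = 2*I**3)
-148 + d(F(-1), -3)*c(8) = -148 + (2*(-3)/(-10 + (-3 - 1)))*(2*8**3) = -148 + (2*(-3)/(-10 - 4))*(2*512) = -148 + (2*(-3)/(-14))*1024 = -148 + (2*(-3)*(-1/14))*1024 = -148 + (3/7)*1024 = -148 + 3072/7 = 2036/7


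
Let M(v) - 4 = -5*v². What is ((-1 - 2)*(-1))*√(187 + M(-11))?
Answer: 9*I*√46 ≈ 61.041*I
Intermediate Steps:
M(v) = 4 - 5*v²
((-1 - 2)*(-1))*√(187 + M(-11)) = ((-1 - 2)*(-1))*√(187 + (4 - 5*(-11)²)) = (-3*(-1))*√(187 + (4 - 5*121)) = 3*√(187 + (4 - 605)) = 3*√(187 - 601) = 3*√(-414) = 3*(3*I*√46) = 9*I*√46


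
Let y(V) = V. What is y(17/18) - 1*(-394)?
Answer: 7109/18 ≈ 394.94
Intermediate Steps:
y(17/18) - 1*(-394) = 17/18 - 1*(-394) = 17*(1/18) + 394 = 17/18 + 394 = 7109/18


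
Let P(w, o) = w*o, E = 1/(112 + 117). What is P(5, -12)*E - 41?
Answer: -9449/229 ≈ -41.262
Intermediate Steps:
E = 1/229 ≈ 0.0043668
P(w, o) = o*w
P(5, -12)*E - 41 = -12*5*(1/229) - 41 = -60*1/229 - 41 = -60/229 - 41 = -9449/229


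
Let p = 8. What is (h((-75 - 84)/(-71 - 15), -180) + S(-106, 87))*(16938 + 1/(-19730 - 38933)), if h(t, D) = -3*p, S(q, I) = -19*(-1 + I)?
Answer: -1647444994594/58663 ≈ -2.8083e+7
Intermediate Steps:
S(q, I) = 19 - 19*I
h(t, D) = -24 (h(t, D) = -3*8 = -24)
(h((-75 - 84)/(-71 - 15), -180) + S(-106, 87))*(16938 + 1/(-19730 - 38933)) = (-24 + (19 - 19*87))*(16938 + 1/(-19730 - 38933)) = (-24 + (19 - 1653))*(16938 + 1/(-58663)) = (-24 - 1634)*(16938 - 1/58663) = -1658*993633893/58663 = -1647444994594/58663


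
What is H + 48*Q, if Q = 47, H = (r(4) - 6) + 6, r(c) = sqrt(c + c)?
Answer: 2256 + 2*sqrt(2) ≈ 2258.8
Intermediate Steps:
r(c) = sqrt(2)*sqrt(c) (r(c) = sqrt(2*c) = sqrt(2)*sqrt(c))
H = 2*sqrt(2) (H = (sqrt(2)*sqrt(4) - 6) + 6 = (sqrt(2)*2 - 6) + 6 = (2*sqrt(2) - 6) + 6 = (-6 + 2*sqrt(2)) + 6 = 2*sqrt(2) ≈ 2.8284)
H + 48*Q = 2*sqrt(2) + 48*47 = 2*sqrt(2) + 2256 = 2256 + 2*sqrt(2)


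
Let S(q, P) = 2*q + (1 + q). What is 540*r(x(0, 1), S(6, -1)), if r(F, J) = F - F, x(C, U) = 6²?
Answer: 0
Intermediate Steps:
x(C, U) = 36
S(q, P) = 1 + 3*q
r(F, J) = 0
540*r(x(0, 1), S(6, -1)) = 540*0 = 0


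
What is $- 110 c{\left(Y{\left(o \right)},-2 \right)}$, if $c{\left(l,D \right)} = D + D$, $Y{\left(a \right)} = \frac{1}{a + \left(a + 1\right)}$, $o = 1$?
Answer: $440$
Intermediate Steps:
$Y{\left(a \right)} = \frac{1}{1 + 2 a}$ ($Y{\left(a \right)} = \frac{1}{a + \left(1 + a\right)} = \frac{1}{1 + 2 a}$)
$c{\left(l,D \right)} = 2 D$
$- 110 c{\left(Y{\left(o \right)},-2 \right)} = - 110 \cdot 2 \left(-2\right) = \left(-110\right) \left(-4\right) = 440$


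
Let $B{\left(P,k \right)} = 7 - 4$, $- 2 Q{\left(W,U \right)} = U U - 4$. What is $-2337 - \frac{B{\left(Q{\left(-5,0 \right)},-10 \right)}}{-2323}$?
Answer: $- \frac{5428848}{2323} \approx -2337.0$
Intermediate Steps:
$Q{\left(W,U \right)} = 2 - \frac{U^{2}}{2}$ ($Q{\left(W,U \right)} = - \frac{U U - 4}{2} = - \frac{U^{2} - 4}{2} = - \frac{-4 + U^{2}}{2} = 2 - \frac{U^{2}}{2}$)
$B{\left(P,k \right)} = 3$ ($B{\left(P,k \right)} = 7 - 4 = 3$)
$-2337 - \frac{B{\left(Q{\left(-5,0 \right)},-10 \right)}}{-2323} = -2337 - \frac{3}{-2323} = -2337 - 3 \left(- \frac{1}{2323}\right) = -2337 - - \frac{3}{2323} = -2337 + \frac{3}{2323} = - \frac{5428848}{2323}$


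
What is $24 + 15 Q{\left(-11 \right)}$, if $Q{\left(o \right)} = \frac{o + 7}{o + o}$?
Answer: $\frac{294}{11} \approx 26.727$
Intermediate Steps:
$Q{\left(o \right)} = \frac{7 + o}{2 o}$
$24 + 15 Q{\left(-11 \right)} = 24 + 15 \frac{7 - 11}{2 \left(-11\right)} = 24 + 15 \cdot \frac{1}{2} \left(- \frac{1}{11}\right) \left(-4\right) = 24 + 15 \cdot \frac{2}{11} = 24 + \frac{30}{11} = \frac{294}{11}$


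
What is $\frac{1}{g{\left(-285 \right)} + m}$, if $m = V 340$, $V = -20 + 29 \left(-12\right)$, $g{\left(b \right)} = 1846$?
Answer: $- \frac{1}{123274} \approx -8.112 \cdot 10^{-6}$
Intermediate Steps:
$V = -368$ ($V = -20 - 348 = -368$)
$m = -125120$ ($m = \left(-368\right) 340 = -125120$)
$\frac{1}{g{\left(-285 \right)} + m} = \frac{1}{1846 - 125120} = \frac{1}{-123274} = - \frac{1}{123274}$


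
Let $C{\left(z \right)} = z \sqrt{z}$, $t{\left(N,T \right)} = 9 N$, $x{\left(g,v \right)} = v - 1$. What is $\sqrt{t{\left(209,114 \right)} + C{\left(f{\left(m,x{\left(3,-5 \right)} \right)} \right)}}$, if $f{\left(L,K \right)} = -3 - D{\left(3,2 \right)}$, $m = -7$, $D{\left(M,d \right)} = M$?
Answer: $\sqrt{1881 - 6 i \sqrt{6}} \approx 43.371 - 0.1694 i$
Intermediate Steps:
$x{\left(g,v \right)} = -1 + v$
$f{\left(L,K \right)} = -6$ ($f{\left(L,K \right)} = -3 - 3 = -6$)
$C{\left(z \right)} = z^{\frac{3}{2}}$
$\sqrt{t{\left(209,114 \right)} + C{\left(f{\left(m,x{\left(3,-5 \right)} \right)} \right)}} = \sqrt{9 \cdot 209 + \left(-6\right)^{\frac{3}{2}}} = \sqrt{1881 - 6 i \sqrt{6}}$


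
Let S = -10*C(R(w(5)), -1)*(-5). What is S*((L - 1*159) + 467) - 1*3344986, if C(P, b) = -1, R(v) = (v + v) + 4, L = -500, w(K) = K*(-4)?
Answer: -3335386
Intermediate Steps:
w(K) = -4*K
R(v) = 4 + 2*v (R(v) = 2*v + 4 = 4 + 2*v)
S = -50 (S = -10*(-1)*(-5) = 10*(-5) = -50)
S*((L - 1*159) + 467) - 1*3344986 = -50*((-500 - 1*159) + 467) - 1*3344986 = -50*((-500 - 159) + 467) - 3344986 = -50*(-659 + 467) - 3344986 = -50*(-192) - 3344986 = 9600 - 3344986 = -3335386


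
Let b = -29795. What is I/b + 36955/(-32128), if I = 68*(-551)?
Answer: 102697679/957253760 ≈ 0.10728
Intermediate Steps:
I = -37468
I/b + 36955/(-32128) = -37468/(-29795) + 36955/(-32128) = -37468*(-1/29795) + 36955*(-1/32128) = 37468/29795 - 36955/32128 = 102697679/957253760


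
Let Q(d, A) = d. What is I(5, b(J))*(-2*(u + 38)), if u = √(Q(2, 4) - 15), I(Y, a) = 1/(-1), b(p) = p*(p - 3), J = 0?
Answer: 76 + 2*I*√13 ≈ 76.0 + 7.2111*I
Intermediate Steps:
b(p) = p*(-3 + p)
I(Y, a) = -1
u = I*√13 (u = √(2 - 15) = √(-13) = I*√13 ≈ 3.6056*I)
I(5, b(J))*(-2*(u + 38)) = -(-2)*(I*√13 + 38) = -(-2)*(38 + I*√13) = -(-76 - 2*I*√13) = 76 + 2*I*√13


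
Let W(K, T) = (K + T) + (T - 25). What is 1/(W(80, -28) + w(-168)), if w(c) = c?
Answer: -1/169 ≈ -0.0059172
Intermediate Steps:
W(K, T) = -25 + K + 2*T (W(K, T) = (K + T) + (-25 + T) = -25 + K + 2*T)
1/(W(80, -28) + w(-168)) = 1/((-25 + 80 + 2*(-28)) - 168) = 1/((-25 + 80 - 56) - 168) = 1/(-1 - 168) = 1/(-169) = -1/169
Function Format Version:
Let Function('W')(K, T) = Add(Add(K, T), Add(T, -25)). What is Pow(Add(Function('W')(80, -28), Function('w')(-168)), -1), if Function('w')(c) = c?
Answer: Rational(-1, 169) ≈ -0.0059172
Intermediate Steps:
Function('W')(K, T) = Add(-25, K, Mul(2, T)) (Function('W')(K, T) = Add(Add(K, T), Add(-25, T)) = Add(-25, K, Mul(2, T)))
Pow(Add(Function('W')(80, -28), Function('w')(-168)), -1) = Pow(Add(Add(-25, 80, Mul(2, -28)), -168), -1) = Pow(Add(Add(-25, 80, -56), -168), -1) = Pow(Add(-1, -168), -1) = Pow(-169, -1) = Rational(-1, 169)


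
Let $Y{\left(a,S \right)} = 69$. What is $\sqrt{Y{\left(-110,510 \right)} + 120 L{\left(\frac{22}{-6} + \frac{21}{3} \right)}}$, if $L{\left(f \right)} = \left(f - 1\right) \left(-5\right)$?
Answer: $11 i \sqrt{11} \approx 36.483 i$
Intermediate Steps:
$L{\left(f \right)} = 5 - 5 f$ ($L{\left(f \right)} = \left(-1 + f\right) \left(-5\right) = 5 - 5 f$)
$\sqrt{Y{\left(-110,510 \right)} + 120 L{\left(\frac{22}{-6} + \frac{21}{3} \right)}} = \sqrt{69 + 120 \left(5 - 5 \left(\frac{22}{-6} + \frac{21}{3}\right)\right)} = \sqrt{69 + 120 \left(5 - 5 \left(22 \left(- \frac{1}{6}\right) + 21 \cdot \frac{1}{3}\right)\right)} = \sqrt{69 + 120 \left(5 - 5 \left(- \frac{11}{3} + 7\right)\right)} = \sqrt{69 + 120 \left(5 - \frac{50}{3}\right)} = \sqrt{69 + 120 \left(- \frac{35}{3}\right)} = \sqrt{69 - 1400} = \sqrt{-1331} = 11 i \sqrt{11}$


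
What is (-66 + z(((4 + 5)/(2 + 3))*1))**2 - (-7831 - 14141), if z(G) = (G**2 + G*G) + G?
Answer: 15814749/625 ≈ 25304.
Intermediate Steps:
z(G) = G + 2*G**2 (z(G) = (G**2 + G**2) + G = 2*G**2 + G = G + 2*G**2)
(-66 + z(((4 + 5)/(2 + 3))*1))**2 - (-7831 - 14141) = (-66 + (((4 + 5)/(2 + 3))*1)*(1 + 2*(((4 + 5)/(2 + 3))*1)))**2 - (-7831 - 14141) = (-66 + ((9/5)*1)*(1 + 2*((9/5)*1)))**2 - 1*(-21972) = (-66 + ((9*(1/5))*1)*(1 + 2*((9*(1/5))*1)))**2 + 21972 = (-66 + ((9/5)*1)*(1 + 2*((9/5)*1)))**2 + 21972 = (-66 + 9*(1 + 2*(9/5))/5)**2 + 21972 = (-66 + 9*(1 + 18/5)/5)**2 + 21972 = (-66 + (9/5)*(23/5))**2 + 21972 = (-66 + 207/25)**2 + 21972 = (-1443/25)**2 + 21972 = 2082249/625 + 21972 = 15814749/625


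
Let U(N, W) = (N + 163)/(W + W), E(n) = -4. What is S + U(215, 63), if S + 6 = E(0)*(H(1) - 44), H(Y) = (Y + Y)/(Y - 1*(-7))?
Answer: 172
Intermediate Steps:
U(N, W) = (163 + N)/(2*W) (U(N, W) = (163 + N)/((2*W)) = (163 + N)*(1/(2*W)) = (163 + N)/(2*W))
H(Y) = 2*Y/(7 + Y) (H(Y) = (2*Y)/(Y + 7) = (2*Y)/(7 + Y) = 2*Y/(7 + Y))
S = 169 (S = -6 - 4*(2*1/(7 + 1) - 44) = -6 - 4*(2*1/8 - 44) = -6 - 4*(2*1*(⅛) - 44) = -6 - 4*(¼ - 44) = -6 - 4*(-175/4) = -6 + 175 = 169)
S + U(215, 63) = 169 + (½)*(163 + 215)/63 = 169 + (½)*(1/63)*378 = 169 + 3 = 172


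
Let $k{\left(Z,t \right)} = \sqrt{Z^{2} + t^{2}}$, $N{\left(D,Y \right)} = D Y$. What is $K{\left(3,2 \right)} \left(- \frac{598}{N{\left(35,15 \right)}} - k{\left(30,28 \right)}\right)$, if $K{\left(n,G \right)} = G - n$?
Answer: $\frac{598}{525} + 2 \sqrt{421} \approx 42.176$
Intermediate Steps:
$K{\left(3,2 \right)} \left(- \frac{598}{N{\left(35,15 \right)}} - k{\left(30,28 \right)}\right) = \left(2 - 3\right) \left(- \frac{598}{35 \cdot 15} - \sqrt{30^{2} + 28^{2}}\right) = \left(2 - 3\right) \left(- \frac{598}{525} - \sqrt{900 + 784}\right) = - (\left(-598\right) \frac{1}{525} - \sqrt{1684}) = - (- \frac{598}{525} - 2 \sqrt{421}) = \frac{598}{525} + 2 \sqrt{421}$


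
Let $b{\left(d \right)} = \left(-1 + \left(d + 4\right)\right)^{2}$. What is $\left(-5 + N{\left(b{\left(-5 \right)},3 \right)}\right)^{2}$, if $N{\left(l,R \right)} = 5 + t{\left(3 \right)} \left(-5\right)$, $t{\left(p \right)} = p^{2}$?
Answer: $2025$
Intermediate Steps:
$b{\left(d \right)} = \left(3 + d\right)^{2}$ ($b{\left(d \right)} = \left(-1 + \left(4 + d\right)\right)^{2} = \left(3 + d\right)^{2}$)
$N{\left(l,R \right)} = -40$ ($N{\left(l,R \right)} = 5 + 3^{2} \left(-5\right) = 5 + 9 \left(-5\right) = 5 - 45 = -40$)
$\left(-5 + N{\left(b{\left(-5 \right)},3 \right)}\right)^{2} = \left(-5 - 40\right)^{2} = \left(-45\right)^{2} = 2025$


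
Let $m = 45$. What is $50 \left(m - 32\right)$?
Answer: $650$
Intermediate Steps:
$50 \left(m - 32\right) = 50 \left(45 - 32\right) = 50 \cdot 13 = 650$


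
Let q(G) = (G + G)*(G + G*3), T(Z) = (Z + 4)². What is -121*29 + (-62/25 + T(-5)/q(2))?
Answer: -2809159/800 ≈ -3511.4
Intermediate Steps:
T(Z) = (4 + Z)²
q(G) = 8*G² (q(G) = (2*G)*(G + 3*G) = (2*G)*(4*G) = 8*G²)
-121*29 + (-62/25 + T(-5)/q(2)) = -121*29 + (-62/25 + (4 - 5)²/((8*2²))) = -3509 + (-62*1/25 + (-1)²/((8*4))) = -3509 + (-62/25 + 1/32) = -3509 - 1959/800 = -2809159/800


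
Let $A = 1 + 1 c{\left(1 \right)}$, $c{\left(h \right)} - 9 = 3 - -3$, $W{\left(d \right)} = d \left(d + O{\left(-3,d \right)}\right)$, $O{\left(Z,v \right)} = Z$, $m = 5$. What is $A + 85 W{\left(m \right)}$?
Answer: $866$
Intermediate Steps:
$W{\left(d \right)} = d \left(-3 + d\right)$ ($W{\left(d \right)} = d \left(d - 3\right) = d \left(-3 + d\right)$)
$c{\left(h \right)} = 15$ ($c{\left(h \right)} = 9 + \left(3 - -3\right) = 9 + \left(3 + 3\right) = 9 + 6 = 15$)
$A = 16$ ($A = 1 + 1 \cdot 15 = 1 + 15 = 16$)
$A + 85 W{\left(m \right)} = 16 + 85 \cdot 5 \left(-3 + 5\right) = 16 + 85 \cdot 5 \cdot 2 = 16 + 85 \cdot 10 = 16 + 850 = 866$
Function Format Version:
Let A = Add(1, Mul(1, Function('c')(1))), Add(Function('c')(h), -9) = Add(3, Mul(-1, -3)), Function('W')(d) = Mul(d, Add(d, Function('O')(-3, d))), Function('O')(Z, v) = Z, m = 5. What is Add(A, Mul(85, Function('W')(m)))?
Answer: 866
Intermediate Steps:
Function('W')(d) = Mul(d, Add(-3, d)) (Function('W')(d) = Mul(d, Add(d, -3)) = Mul(d, Add(-3, d)))
Function('c')(h) = 15 (Function('c')(h) = Add(9, Add(3, Mul(-1, -3))) = Add(9, Add(3, 3)) = Add(9, 6) = 15)
A = 16 (A = Add(1, Mul(1, 15)) = Add(1, 15) = 16)
Add(A, Mul(85, Function('W')(m))) = Add(16, Mul(85, Mul(5, Add(-3, 5)))) = Add(16, Mul(85, Mul(5, 2))) = Add(16, Mul(85, 10)) = Add(16, 850) = 866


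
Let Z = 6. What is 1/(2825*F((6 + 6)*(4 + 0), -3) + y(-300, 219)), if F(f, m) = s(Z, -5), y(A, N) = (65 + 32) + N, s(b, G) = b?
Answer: 1/17266 ≈ 5.7917e-5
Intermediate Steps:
y(A, N) = 97 + N
F(f, m) = 6
1/(2825*F((6 + 6)*(4 + 0), -3) + y(-300, 219)) = 1/(2825*6 + (97 + 219)) = 1/(16950 + 316) = 1/17266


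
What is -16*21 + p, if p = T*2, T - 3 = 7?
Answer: -316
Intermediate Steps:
T = 10 (T = 3 + 7 = 10)
p = 20 (p = 10*2 = 20)
-16*21 + p = -16*21 + 20 = -336 + 20 = -316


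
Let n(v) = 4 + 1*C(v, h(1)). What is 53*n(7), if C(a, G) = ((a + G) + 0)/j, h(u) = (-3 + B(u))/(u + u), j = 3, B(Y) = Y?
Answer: 318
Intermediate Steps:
h(u) = (-3 + u)/(2*u) (h(u) = (-3 + u)/(u + u) = (-3 + u)/((2*u)) = (-3 + u)*(1/(2*u)) = (-3 + u)/(2*u))
C(a, G) = G/3 + a/3 (C(a, G) = ((a + G) + 0)/3 = ((G + a) + 0)*(1/3) = (G + a)*(1/3) = G/3 + a/3)
n(v) = 11/3 + v/3 (n(v) = 4 + 1*(((1/2)*(-3 + 1)/1)/3 + v/3) = 4 + 1*(((1/2)*1*(-2))/3 + v/3) = 4 + 1*((1/3)*(-1) + v/3) = 4 + 1*(-1/3 + v/3) = 4 + (-1/3 + v/3) = 11/3 + v/3)
53*n(7) = 53*(11/3 + (1/3)*7) = 53*(11/3 + 7/3) = 53*6 = 318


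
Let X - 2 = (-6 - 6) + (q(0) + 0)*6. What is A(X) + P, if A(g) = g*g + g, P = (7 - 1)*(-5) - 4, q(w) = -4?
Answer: 1088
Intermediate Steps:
X = -34 (X = 2 + ((-6 - 6) + (-4 + 0)*6) = 2 + (-12 - 4*6) = 2 + (-12 - 24) = 2 - 36 = -34)
P = -34 (P = 6*(-5) - 4 = -30 - 4 = -34)
A(g) = g + g**2 (A(g) = g**2 + g = g + g**2)
A(X) + P = -34*(1 - 34) - 34 = -34*(-33) - 34 = 1122 - 34 = 1088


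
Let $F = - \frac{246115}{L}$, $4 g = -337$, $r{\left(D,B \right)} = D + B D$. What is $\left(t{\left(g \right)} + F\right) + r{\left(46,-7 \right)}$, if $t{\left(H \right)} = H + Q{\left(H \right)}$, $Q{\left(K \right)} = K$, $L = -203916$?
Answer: $- \frac{90394547}{203916} \approx -443.29$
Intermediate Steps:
$g = - \frac{337}{4}$ ($g = \frac{1}{4} \left(-337\right) = - \frac{337}{4} \approx -84.25$)
$F = \frac{246115}{203916}$ ($F = - \frac{246115}{-203916} = \left(-246115\right) \left(- \frac{1}{203916}\right) = \frac{246115}{203916} \approx 1.2069$)
$t{\left(H \right)} = 2 H$ ($t{\left(H \right)} = H + H = 2 H$)
$\left(t{\left(g \right)} + F\right) + r{\left(46,-7 \right)} = \left(2 \left(- \frac{337}{4}\right) + \frac{246115}{203916}\right) + 46 \left(1 - 7\right) = \left(- \frac{337}{2} + \frac{246115}{203916}\right) + 46 \left(-6\right) = - \frac{34113731}{203916} - 276 = - \frac{90394547}{203916}$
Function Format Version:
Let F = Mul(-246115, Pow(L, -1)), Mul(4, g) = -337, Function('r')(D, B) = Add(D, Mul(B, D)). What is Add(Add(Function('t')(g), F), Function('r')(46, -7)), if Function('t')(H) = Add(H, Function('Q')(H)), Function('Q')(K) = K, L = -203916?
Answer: Rational(-90394547, 203916) ≈ -443.29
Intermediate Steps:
g = Rational(-337, 4) (g = Mul(Rational(1, 4), -337) = Rational(-337, 4) ≈ -84.250)
F = Rational(246115, 203916) (F = Mul(-246115, Pow(-203916, -1)) = Mul(-246115, Rational(-1, 203916)) = Rational(246115, 203916) ≈ 1.2069)
Function('t')(H) = Mul(2, H) (Function('t')(H) = Add(H, H) = Mul(2, H))
Add(Add(Function('t')(g), F), Function('r')(46, -7)) = Add(Add(Mul(2, Rational(-337, 4)), Rational(246115, 203916)), Mul(46, Add(1, -7))) = Add(Add(Rational(-337, 2), Rational(246115, 203916)), Mul(46, -6)) = Add(Rational(-34113731, 203916), -276) = Rational(-90394547, 203916)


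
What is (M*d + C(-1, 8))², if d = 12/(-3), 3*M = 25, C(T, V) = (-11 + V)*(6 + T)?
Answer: 21025/9 ≈ 2336.1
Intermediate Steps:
M = 25/3 (M = (⅓)*25 = 25/3 ≈ 8.3333)
d = -4 (d = 12*(-⅓) = -4)
(M*d + C(-1, 8))² = ((25/3)*(-4) + (-66 - 11*(-1) + 6*8 - 1*8))² = (-100/3 + (-66 + 11 + 48 - 8))² = (-100/3 - 15)² = (-145/3)² = 21025/9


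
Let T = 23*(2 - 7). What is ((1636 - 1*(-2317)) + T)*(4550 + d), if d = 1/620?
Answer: 5413500919/310 ≈ 1.7463e+7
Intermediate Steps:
T = -115 (T = 23*(-5) = -115)
d = 1/620 ≈ 0.0016129
((1636 - 1*(-2317)) + T)*(4550 + d) = ((1636 - 1*(-2317)) - 115)*(4550 + 1/620) = ((1636 + 2317) - 115)*(2821001/620) = (3953 - 115)*(2821001/620) = 3838*(2821001/620) = 5413500919/310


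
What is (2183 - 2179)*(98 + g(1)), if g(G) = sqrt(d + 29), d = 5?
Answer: 392 + 4*sqrt(34) ≈ 415.32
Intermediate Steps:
g(G) = sqrt(34) (g(G) = sqrt(5 + 29) = sqrt(34))
(2183 - 2179)*(98 + g(1)) = (2183 - 2179)*(98 + sqrt(34)) = 4*(98 + sqrt(34)) = 392 + 4*sqrt(34)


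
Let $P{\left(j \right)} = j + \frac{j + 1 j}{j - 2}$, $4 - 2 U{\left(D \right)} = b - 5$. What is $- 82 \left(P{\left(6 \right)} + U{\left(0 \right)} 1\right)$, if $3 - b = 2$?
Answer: $-1066$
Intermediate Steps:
$b = 1$ ($b = 3 - 2 = 1$)
$U{\left(D \right)} = 4$ ($U{\left(D \right)} = 2 - \frac{1 - 5}{2} = 2 - -2 = 2 + 2 = 4$)
$P{\left(j \right)} = j + \frac{2 j}{-2 + j}$ ($P{\left(j \right)} = j + \frac{j + j}{-2 + j} = j + \frac{2 j}{-2 + j}$)
$- 82 \left(P{\left(6 \right)} + U{\left(0 \right)} 1\right) = - 82 \left(\frac{6^{2}}{-2 + 6} + 4 \cdot 1\right) = - 82 \left(\frac{36}{4} + 4\right) = - 82 \left(36 \cdot \frac{1}{4} + 4\right) = - 82 \left(9 + 4\right) = \left(-82\right) 13 = -1066$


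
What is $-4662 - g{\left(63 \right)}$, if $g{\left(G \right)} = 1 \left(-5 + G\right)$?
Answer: $-4720$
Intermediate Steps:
$g{\left(G \right)} = -5 + G$
$-4662 - g{\left(63 \right)} = -4662 - \left(-5 + 63\right) = -4662 - 58 = -4720$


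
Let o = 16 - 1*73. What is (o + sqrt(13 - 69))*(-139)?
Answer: 7923 - 278*I*sqrt(14) ≈ 7923.0 - 1040.2*I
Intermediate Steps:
o = -57 (o = 16 - 73 = -57)
(o + sqrt(13 - 69))*(-139) = (-57 + sqrt(13 - 69))*(-139) = (-57 + sqrt(-56))*(-139) = (-57 + 2*I*sqrt(14))*(-139) = 7923 - 278*I*sqrt(14)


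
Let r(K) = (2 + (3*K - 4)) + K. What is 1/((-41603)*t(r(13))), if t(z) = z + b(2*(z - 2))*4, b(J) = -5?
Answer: -1/1248090 ≈ -8.0122e-7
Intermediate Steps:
r(K) = -2 + 4*K (r(K) = (2 + (-4 + 3*K)) + K = (-2 + 3*K) + K = -2 + 4*K)
t(z) = -20 + z (t(z) = z - 5*4 = z - 20 = -20 + z)
1/((-41603)*t(r(13))) = 1/((-41603)*(-20 + (-2 + 4*13))) = -1/(41603*(-20 + (-2 + 52))) = -1/(41603*(-20 + 50)) = -1/41603/30 = -1/41603*1/30 = -1/1248090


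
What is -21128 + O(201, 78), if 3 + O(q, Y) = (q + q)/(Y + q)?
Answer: -1965049/93 ≈ -21130.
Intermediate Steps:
O(q, Y) = -3 + 2*q/(Y + q) (O(q, Y) = -3 + (q + q)/(Y + q) = -3 + (2*q)/(Y + q) = -3 + 2*q/(Y + q))
-21128 + O(201, 78) = -21128 + (-1*201 - 3*78)/(78 + 201) = -21128 + (-201 - 234)/279 = -21128 + (1/279)*(-435) = -21128 - 145/93 = -1965049/93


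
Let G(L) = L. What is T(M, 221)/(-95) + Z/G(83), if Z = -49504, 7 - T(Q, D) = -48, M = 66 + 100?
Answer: -941489/1577 ≈ -597.01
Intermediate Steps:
M = 166
T(Q, D) = 55 (T(Q, D) = 7 - 1*(-48) = 7 + 48 = 55)
T(M, 221)/(-95) + Z/G(83) = 55/(-95) - 49504/83 = 55*(-1/95) - 49504*1/83 = -11/19 - 49504/83 = -941489/1577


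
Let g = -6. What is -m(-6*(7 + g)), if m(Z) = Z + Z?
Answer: 12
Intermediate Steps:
m(Z) = 2*Z
-m(-6*(7 + g)) = -2*(-6*(7 - 6)) = -2*(-6*1) = -2*(-6) = -1*(-12) = 12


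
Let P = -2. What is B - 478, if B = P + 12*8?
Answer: -384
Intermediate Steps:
B = 94 (B = -2 + 12*8 = -2 + 96 = 94)
B - 478 = 94 - 478 = -384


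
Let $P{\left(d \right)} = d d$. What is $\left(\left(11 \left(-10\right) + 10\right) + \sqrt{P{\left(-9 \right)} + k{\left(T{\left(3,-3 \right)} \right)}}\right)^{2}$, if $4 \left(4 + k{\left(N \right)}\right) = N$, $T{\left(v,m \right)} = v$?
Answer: $\frac{\left(200 - \sqrt{311}\right)^{2}}{4} \approx 8314.2$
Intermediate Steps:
$P{\left(d \right)} = d^{2}$
$k{\left(N \right)} = -4 + \frac{N}{4}$
$\left(\left(11 \left(-10\right) + 10\right) + \sqrt{P{\left(-9 \right)} + k{\left(T{\left(3,-3 \right)} \right)}}\right)^{2} = \left(\left(11 \left(-10\right) + 10\right) + \sqrt{\left(-9\right)^{2} + \left(-4 + \frac{1}{4} \cdot 3\right)}\right)^{2} = \left(\left(-110 + 10\right) + \sqrt{81 + \left(-4 + \frac{3}{4}\right)}\right)^{2} = \left(-100 + \sqrt{81 - \frac{13}{4}}\right)^{2} = \left(-100 + \sqrt{\frac{311}{4}}\right)^{2} = \left(-100 + \frac{\sqrt{311}}{2}\right)^{2}$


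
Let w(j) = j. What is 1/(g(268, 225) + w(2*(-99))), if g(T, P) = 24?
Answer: -1/174 ≈ -0.0057471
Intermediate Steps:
1/(g(268, 225) + w(2*(-99))) = 1/(24 + 2*(-99)) = 1/(24 - 198) = 1/(-174) = -1/174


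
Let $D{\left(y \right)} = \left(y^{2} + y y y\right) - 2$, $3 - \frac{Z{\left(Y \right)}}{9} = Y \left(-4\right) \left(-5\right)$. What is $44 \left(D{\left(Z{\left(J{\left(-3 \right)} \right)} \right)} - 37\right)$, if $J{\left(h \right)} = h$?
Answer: $8034651372$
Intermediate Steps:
$Z{\left(Y \right)} = 27 - 180 Y$ ($Z{\left(Y \right)} = 27 - 9 Y \left(-4\right) \left(-5\right) = 27 - 9 - 4 Y \left(-5\right) = 27 - 9 \cdot 20 Y = 27 - 180 Y$)
$D{\left(y \right)} = -2 + y^{2} + y^{3}$ ($D{\left(y \right)} = \left(y^{2} + y^{2} y\right) - 2 = \left(y^{2} + y^{3}\right) - 2 = -2 + y^{2} + y^{3}$)
$44 \left(D{\left(Z{\left(J{\left(-3 \right)} \right)} \right)} - 37\right) = 44 \left(\left(-2 + \left(27 - -540\right)^{2} + \left(27 - -540\right)^{3}\right) - 37\right) = 44 \left(\left(-2 + \left(27 + 540\right)^{2} + \left(27 + 540\right)^{3}\right) - 37\right) = 44 \left(\left(-2 + 567^{2} + 567^{3}\right) - 37\right) = 44 \left(\left(-2 + 321489 + 182284263\right) - 37\right) = 44 \left(182605750 - 37\right) = 44 \cdot 182605713 = 8034651372$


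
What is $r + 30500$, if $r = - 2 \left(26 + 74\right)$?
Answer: $30300$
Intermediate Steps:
$r = -200$ ($r = \left(-2\right) 100 = -200$)
$r + 30500 = -200 + 30500 = 30300$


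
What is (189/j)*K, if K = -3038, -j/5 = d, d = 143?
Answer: 574182/715 ≈ 803.05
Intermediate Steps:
j = -715 (j = -5*143 = -715)
(189/j)*K = (189/(-715))*(-3038) = (189*(-1/715))*(-3038) = -189/715*(-3038) = 574182/715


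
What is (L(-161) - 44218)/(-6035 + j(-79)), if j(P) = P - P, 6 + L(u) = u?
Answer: 8877/1207 ≈ 7.3546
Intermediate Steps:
L(u) = -6 + u
j(P) = 0
(L(-161) - 44218)/(-6035 + j(-79)) = ((-6 - 161) - 44218)/(-6035 + 0) = (-167 - 44218)/(-6035) = -44385*(-1/6035) = 8877/1207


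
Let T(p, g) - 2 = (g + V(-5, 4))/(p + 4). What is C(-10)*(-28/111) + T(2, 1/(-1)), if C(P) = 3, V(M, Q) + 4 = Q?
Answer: 239/222 ≈ 1.0766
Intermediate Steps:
V(M, Q) = -4 + Q
T(p, g) = 2 + g/(4 + p) (T(p, g) = 2 + (g + (-4 + 4))/(p + 4) = 2 + (g + 0)/(4 + p) = 2 + g/(4 + p))
C(-10)*(-28/111) + T(2, 1/(-1)) = 3*(-28/111) + (8 + 1/(-1) + 2*2)/(4 + 2) = 3*(-28*1/111) + (8 - 1 + 4)/6 = 3*(-28/111) + (1/6)*11 = -28/37 + 11/6 = 239/222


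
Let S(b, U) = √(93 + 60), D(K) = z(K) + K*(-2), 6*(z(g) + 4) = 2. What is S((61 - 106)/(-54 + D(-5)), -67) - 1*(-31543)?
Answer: 31543 + 3*√17 ≈ 31555.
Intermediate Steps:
z(g) = -11/3 (z(g) = -4 + (⅙)*2 = -4 + ⅓ = -11/3)
D(K) = -11/3 - 2*K (D(K) = -11/3 + K*(-2) = -11/3 - 2*K)
S(b, U) = 3*√17 (S(b, U) = √153 = 3*√17)
S((61 - 106)/(-54 + D(-5)), -67) - 1*(-31543) = 3*√17 - 1*(-31543) = 3*√17 + 31543 = 31543 + 3*√17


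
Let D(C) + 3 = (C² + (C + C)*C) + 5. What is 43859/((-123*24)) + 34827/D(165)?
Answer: -3479462239/241110504 ≈ -14.431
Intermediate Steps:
D(C) = 2 + 3*C² (D(C) = -3 + ((C² + (C + C)*C) + 5) = -3 + ((C² + (2*C)*C) + 5) = -3 + ((C² + 2*C²) + 5) = -3 + (3*C² + 5) = -3 + (5 + 3*C²) = 2 + 3*C²)
43859/((-123*24)) + 34827/D(165) = 43859/((-123*24)) + 34827/(2 + 3*165²) = 43859/(-2952) + 34827/(2 + 3*27225) = 43859*(-1/2952) + 34827/(2 + 81675) = -43859/2952 + 34827/81677 = -3479462239/241110504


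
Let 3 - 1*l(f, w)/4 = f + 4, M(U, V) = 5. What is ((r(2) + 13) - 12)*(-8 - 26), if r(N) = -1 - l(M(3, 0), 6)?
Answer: -816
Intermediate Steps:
l(f, w) = -4 - 4*f (l(f, w) = 12 - 4*(f + 4) = 12 - 4*(4 + f) = 12 + (-16 - 4*f) = -4 - 4*f)
r(N) = 23 (r(N) = -1 - (-4 - 4*5) = -1 - (-4 - 20) = -1 - 1*(-24) = -1 + 24 = 23)
((r(2) + 13) - 12)*(-8 - 26) = ((23 + 13) - 12)*(-8 - 26) = (36 - 12)*(-34) = 24*(-34) = -816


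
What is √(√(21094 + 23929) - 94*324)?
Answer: √(-30456 + √45023) ≈ 173.91*I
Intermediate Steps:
√(√(21094 + 23929) - 94*324) = √(√45023 - 30456) = √(-30456 + √45023)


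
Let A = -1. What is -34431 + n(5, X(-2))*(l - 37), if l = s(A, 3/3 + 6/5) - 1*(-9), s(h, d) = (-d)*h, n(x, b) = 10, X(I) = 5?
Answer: -34689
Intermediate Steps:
s(h, d) = -d*h
l = 56/5 (l = -1*(3/3 + 6/5)*(-1) - 1*(-9) = -1*(3*(1/3) + 6*(1/5))*(-1) + 9 = -1*(1 + 6/5)*(-1) + 9 = -1*11/5*(-1) + 9 = 11/5 + 9 = 56/5 ≈ 11.200)
-34431 + n(5, X(-2))*(l - 37) = -34431 + 10*(56/5 - 37) = -34431 + 10*(-129/5) = -34431 - 258 = -34689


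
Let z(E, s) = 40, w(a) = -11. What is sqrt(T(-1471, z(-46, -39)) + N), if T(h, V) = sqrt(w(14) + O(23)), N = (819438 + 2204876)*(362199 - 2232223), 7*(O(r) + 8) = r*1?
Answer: sqrt(-277121448413264 + 7*I*sqrt(770))/7 ≈ 8.3345e-7 + 2.3781e+6*I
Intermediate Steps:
O(r) = -8 + r/7 (O(r) = -8 + (r*1)/7 = -8 + r/7)
N = -5655539763536 (N = 3024314*(-1870024) = -5655539763536)
T(h, V) = I*sqrt(770)/7 (T(h, V) = sqrt(-11 + (-8 + (1/7)*23)) = sqrt(-11 + (-8 + 23/7)) = sqrt(-11 - 33/7) = sqrt(-110/7) = I*sqrt(770)/7)
sqrt(T(-1471, z(-46, -39)) + N) = sqrt(I*sqrt(770)/7 - 5655539763536) = sqrt(-5655539763536 + I*sqrt(770)/7)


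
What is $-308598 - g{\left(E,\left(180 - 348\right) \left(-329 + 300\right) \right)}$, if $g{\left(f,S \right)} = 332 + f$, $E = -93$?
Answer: $-308837$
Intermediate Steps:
$-308598 - g{\left(E,\left(180 - 348\right) \left(-329 + 300\right) \right)} = -308598 - \left(332 - 93\right) = -308598 - 239 = -308837$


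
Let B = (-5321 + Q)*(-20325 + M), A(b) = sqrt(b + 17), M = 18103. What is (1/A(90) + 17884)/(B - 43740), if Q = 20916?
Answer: -8942/17347915 - sqrt(107)/3712453810 ≈ -0.00051545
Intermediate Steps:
A(b) = sqrt(17 + b)
B = -34652090 (B = (-5321 + 20916)*(-20325 + 18103) = 15595*(-2222) = -34652090)
(1/A(90) + 17884)/(B - 43740) = (1/(sqrt(17 + 90)) + 17884)/(-34652090 - 43740) = (1/(sqrt(107)) + 17884)/(-34695830) = (sqrt(107)/107 + 17884)*(-1/34695830) = (17884 + sqrt(107)/107)*(-1/34695830) = -8942/17347915 - sqrt(107)/3712453810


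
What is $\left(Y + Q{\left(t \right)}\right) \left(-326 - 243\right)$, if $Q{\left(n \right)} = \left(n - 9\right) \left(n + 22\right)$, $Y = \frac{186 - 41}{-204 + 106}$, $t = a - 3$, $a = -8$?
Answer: $\frac{12350145}{98} \approx 1.2602 \cdot 10^{5}$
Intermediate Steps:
$t = -11$ ($t = -8 - 3 = -11$)
$Y = - \frac{145}{98}$ ($Y = \frac{145}{-98} = 145 \left(- \frac{1}{98}\right) = - \frac{145}{98} \approx -1.4796$)
$Q{\left(n \right)} = \left(-9 + n\right) \left(22 + n\right)$
$\left(Y + Q{\left(t \right)}\right) \left(-326 - 243\right) = \left(- \frac{145}{98} + \left(-198 + \left(-11\right)^{2} + 13 \left(-11\right)\right)\right) \left(-326 - 243\right) = \left(- \frac{145}{98} - 220\right) \left(-569\right) = \left(- \frac{21705}{98}\right) \left(-569\right) = \frac{12350145}{98}$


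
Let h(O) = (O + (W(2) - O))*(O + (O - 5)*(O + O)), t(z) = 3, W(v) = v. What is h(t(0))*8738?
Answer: -157284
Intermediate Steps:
h(O) = 2*O + 4*O*(-5 + O) (h(O) = (O + (2 - O))*(O + (O - 5)*(O + O)) = 2*(O + (-5 + O)*(2*O)) = 2*(O + 2*O*(-5 + O)) = 2*O + 4*O*(-5 + O))
h(t(0))*8738 = (2*3*(-9 + 2*3))*8738 = (2*3*(-9 + 6))*8738 = (2*3*(-3))*8738 = -18*8738 = -157284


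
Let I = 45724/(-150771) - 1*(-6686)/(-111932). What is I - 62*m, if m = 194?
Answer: -101495925842845/8438049786 ≈ -12028.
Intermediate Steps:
I = -3063016837/8438049786 (I = 45724*(-1/150771) + 6686*(-1/111932) = -45724/150771 - 3343/55966 = -3063016837/8438049786 ≈ -0.36300)
I - 62*m = -3063016837/8438049786 - 62*194 = -3063016837/8438049786 - 12028 = -101495925842845/8438049786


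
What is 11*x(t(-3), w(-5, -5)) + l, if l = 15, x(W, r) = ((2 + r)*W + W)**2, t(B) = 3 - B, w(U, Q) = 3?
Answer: 14271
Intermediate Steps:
x(W, r) = (W + W*(2 + r))**2 (x(W, r) = (W*(2 + r) + W)**2 = (W + W*(2 + r))**2)
11*x(t(-3), w(-5, -5)) + l = 11*((3 - 1*(-3))**2*(3 + 3)**2) + 15 = 11*((3 + 3)**2*6**2) + 15 = 11*(6**2*36) + 15 = 11*(36*36) + 15 = 11*1296 + 15 = 14256 + 15 = 14271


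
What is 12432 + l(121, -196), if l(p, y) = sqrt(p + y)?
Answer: 12432 + 5*I*sqrt(3) ≈ 12432.0 + 8.6602*I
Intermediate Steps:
12432 + l(121, -196) = 12432 + sqrt(121 - 196) = 12432 + sqrt(-75) = 12432 + 5*I*sqrt(3)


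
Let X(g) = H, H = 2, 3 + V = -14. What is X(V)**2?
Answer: 4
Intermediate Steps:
V = -17 (V = -3 - 14 = -17)
X(g) = 2
X(V)**2 = 2**2 = 4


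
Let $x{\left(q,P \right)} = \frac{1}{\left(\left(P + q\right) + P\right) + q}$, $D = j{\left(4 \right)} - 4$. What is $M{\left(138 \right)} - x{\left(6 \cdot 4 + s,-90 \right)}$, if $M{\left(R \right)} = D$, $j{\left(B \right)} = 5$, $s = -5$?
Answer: $\frac{143}{142} \approx 1.007$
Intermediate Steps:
$D = 1$ ($D = 5 - 4 = 1$)
$M{\left(R \right)} = 1$
$x{\left(q,P \right)} = \frac{1}{2 P + 2 q}$ ($x{\left(q,P \right)} = \frac{1}{\left(q + 2 P\right) + q} = \frac{1}{2 P + 2 q}$)
$M{\left(138 \right)} - x{\left(6 \cdot 4 + s,-90 \right)} = 1 - \frac{1}{2 \left(-90 + \left(6 \cdot 4 - 5\right)\right)} = 1 - \frac{1}{2 \left(-90 + \left(24 - 5\right)\right)} = 1 - \frac{1}{2 \left(-90 + 19\right)} = 1 - \frac{1}{2 \left(-71\right)} = 1 - \frac{1}{2} \left(- \frac{1}{71}\right) = 1 - - \frac{1}{142} = 1 + \frac{1}{142} = \frac{143}{142}$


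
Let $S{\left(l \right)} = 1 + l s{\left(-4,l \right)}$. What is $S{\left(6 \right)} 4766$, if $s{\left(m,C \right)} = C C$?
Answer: $1034222$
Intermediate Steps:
$s{\left(m,C \right)} = C^{2}$
$S{\left(l \right)} = 1 + l^{3}$ ($S{\left(l \right)} = 1 + l l^{2} = 1 + l^{3}$)
$S{\left(6 \right)} 4766 = \left(1 + 6^{3}\right) 4766 = \left(1 + 216\right) 4766 = 217 \cdot 4766 = 1034222$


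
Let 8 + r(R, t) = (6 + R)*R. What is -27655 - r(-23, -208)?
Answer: -28038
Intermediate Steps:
r(R, t) = -8 + R*(6 + R) (r(R, t) = -8 + (6 + R)*R = -8 + R*(6 + R))
-27655 - r(-23, -208) = -27655 - (-8 + (-23)**2 + 6*(-23)) = -27655 - (-8 + 529 - 138) = -27655 - 1*383 = -27655 - 383 = -28038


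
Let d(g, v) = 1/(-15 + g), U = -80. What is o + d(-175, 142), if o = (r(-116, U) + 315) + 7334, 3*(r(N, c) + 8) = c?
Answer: 4340167/570 ≈ 7614.3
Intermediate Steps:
r(N, c) = -8 + c/3
o = 22843/3 (o = ((-8 + (1/3)*(-80)) + 315) + 7334 = ((-8 - 80/3) + 315) + 7334 = (-104/3 + 315) + 7334 = 841/3 + 7334 = 22843/3 ≈ 7614.3)
o + d(-175, 142) = 22843/3 + 1/(-15 - 175) = 22843/3 + 1/(-190) = 22843/3 - 1/190 = 4340167/570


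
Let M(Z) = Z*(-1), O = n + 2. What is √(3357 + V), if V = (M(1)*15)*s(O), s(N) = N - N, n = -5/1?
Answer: 3*√373 ≈ 57.940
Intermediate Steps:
n = -5 (n = -5*1 = -5)
O = -3 (O = -5 + 2 = -3)
M(Z) = -Z
s(N) = 0
V = 0 (V = (-1*1*15)*0 = -1*15*0 = -15*0 = 0)
√(3357 + V) = √(3357 + 0) = √3357 = 3*√373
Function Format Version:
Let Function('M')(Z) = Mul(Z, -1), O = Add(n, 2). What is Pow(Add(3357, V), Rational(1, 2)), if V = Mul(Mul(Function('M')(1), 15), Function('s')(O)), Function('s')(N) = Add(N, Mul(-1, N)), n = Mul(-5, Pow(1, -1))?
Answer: Mul(3, Pow(373, Rational(1, 2))) ≈ 57.940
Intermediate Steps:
n = -5 (n = Mul(-5, 1) = -5)
O = -3 (O = Add(-5, 2) = -3)
Function('M')(Z) = Mul(-1, Z)
Function('s')(N) = 0
V = 0 (V = Mul(Mul(Mul(-1, 1), 15), 0) = Mul(Mul(-1, 15), 0) = Mul(-15, 0) = 0)
Pow(Add(3357, V), Rational(1, 2)) = Pow(Add(3357, 0), Rational(1, 2)) = Pow(3357, Rational(1, 2)) = Mul(3, Pow(373, Rational(1, 2)))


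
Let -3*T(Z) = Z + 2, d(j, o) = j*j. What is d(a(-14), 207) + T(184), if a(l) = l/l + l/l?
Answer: -58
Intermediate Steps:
a(l) = 2 (a(l) = 1 + 1 = 2)
d(j, o) = j²
T(Z) = -⅔ - Z/3 (T(Z) = -(Z + 2)/3 = -(2 + Z)/3 = -⅔ - Z/3)
d(a(-14), 207) + T(184) = 2² + (-⅔ - ⅓*184) = 4 + (-⅔ - 184/3) = 4 - 62 = -58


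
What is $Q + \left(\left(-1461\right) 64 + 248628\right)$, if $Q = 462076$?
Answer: $617200$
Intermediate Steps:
$Q + \left(\left(-1461\right) 64 + 248628\right) = 462076 + \left(\left(-1461\right) 64 + 248628\right) = 462076 + \left(-93504 + 248628\right) = 462076 + 155124 = 617200$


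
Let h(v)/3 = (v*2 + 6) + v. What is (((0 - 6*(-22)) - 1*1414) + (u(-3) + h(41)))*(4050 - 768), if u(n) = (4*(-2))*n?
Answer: -2858622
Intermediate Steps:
u(n) = -8*n
h(v) = 18 + 9*v (h(v) = 3*((v*2 + 6) + v) = 3*((2*v + 6) + v) = 3*((6 + 2*v) + v) = 3*(6 + 3*v) = 18 + 9*v)
(((0 - 6*(-22)) - 1*1414) + (u(-3) + h(41)))*(4050 - 768) = (((0 - 6*(-22)) - 1*1414) + (-8*(-3) + (18 + 9*41)))*(4050 - 768) = (((0 + 132) - 1414) + (24 + (18 + 369)))*3282 = ((132 - 1414) + (24 + 387))*3282 = (-1282 + 411)*3282 = -871*3282 = -2858622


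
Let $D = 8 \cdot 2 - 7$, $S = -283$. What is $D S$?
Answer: $-2547$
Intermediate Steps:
$D = 9$ ($D = 16 - 7 = 9$)
$D S = 9 \left(-283\right) = -2547$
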